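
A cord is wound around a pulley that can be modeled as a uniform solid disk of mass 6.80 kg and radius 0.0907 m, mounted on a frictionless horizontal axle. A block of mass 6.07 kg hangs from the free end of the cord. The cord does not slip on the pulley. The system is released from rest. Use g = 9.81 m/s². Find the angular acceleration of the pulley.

α ≈ 69.3 rad/s²

I = ½MR² = (1/2)(6.80)(0.0907)² = 0.02797 kg·m².
Block: mg − T = ma. Pulley: TR = Iα. No-slip: a = αR, so T = (I/R²)a = 3.400·a.
Then mg = (m + 3.400)a, so a = (6.07)(9.81)/(6.07 + 3.400) = 6.288 m/s².
α = a/R = 6.288/0.0907 = 69.33 rad/s².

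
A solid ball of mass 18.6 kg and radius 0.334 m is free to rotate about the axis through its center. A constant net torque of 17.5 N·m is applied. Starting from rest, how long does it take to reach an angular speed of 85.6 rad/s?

t ≈ 4.06 s

I = (2/5)MR² = (2/5)(18.6)(0.334)² = 0.8300 kg·m².
α = τ/I = 17.5/0.8300 = 21.08 rad/s².
ω = αt ⇒ t = ω/α = 85.6/21.08 = 4.060 s.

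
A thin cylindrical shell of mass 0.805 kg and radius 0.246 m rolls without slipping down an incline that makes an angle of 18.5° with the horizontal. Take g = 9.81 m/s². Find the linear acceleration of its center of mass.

Translation along the incline: Mg sinθ − f = Ma.
Rotation about the center: fR = Iα with I = MR². No-slip gives a = αR, so f = (I/R²)a = M a.
Substituting: Mg sinθ = (1 + 1.000)Ma, so a = g sinθ/(1 + 1.000) = (9.81) sin 18.5° / 2.000 = 1.556 m/s².

a ≈ 1.56 m/s²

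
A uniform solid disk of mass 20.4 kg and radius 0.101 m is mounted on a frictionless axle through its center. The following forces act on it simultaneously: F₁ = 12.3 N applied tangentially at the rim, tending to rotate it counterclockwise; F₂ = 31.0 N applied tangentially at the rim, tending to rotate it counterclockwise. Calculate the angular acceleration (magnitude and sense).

α ≈ 42.0 rad/s², counterclockwise

I = ½MR² = (1/2)(20.4)(0.101)² = 0.1041 kg·m².
Taking counterclockwise as positive: τ₁ = +(12.3)(0.101) = +1.242 N·m; τ₂ = +(31.0)(0.101) = +3.131 N·m.
Net torque τ = 4.373 N·m.
α = τ/I = 4.373/0.1041 = 42.03 rad/s².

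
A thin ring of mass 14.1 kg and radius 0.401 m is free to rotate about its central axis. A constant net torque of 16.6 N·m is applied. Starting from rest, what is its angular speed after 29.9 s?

ω ≈ 219 rad/s

I = MR² = (14.1)(0.401)² = 2.267 kg·m².
α = τ/I = 16.6/2.267 = 7.322 rad/s².
ω = ω₀ + αt = 0 + (7.322)(29.9) = 218.9 rad/s.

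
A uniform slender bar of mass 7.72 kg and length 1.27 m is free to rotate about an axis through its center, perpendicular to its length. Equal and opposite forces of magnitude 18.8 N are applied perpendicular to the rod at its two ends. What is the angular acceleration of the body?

α ≈ 23.0 rad/s²

I = (1/12)ML² = (1/12)(7.72)(1.27)² = 1.038 kg·m².
The couple gives τ = F·(L/2) + F·(L/2) = F L = (18.8)(1.27) = 23.88 N·m.
Newton's second law for rotation, τ = Iα, gives α = τ/I = 23.88/1.038 = 23.01 rad/s².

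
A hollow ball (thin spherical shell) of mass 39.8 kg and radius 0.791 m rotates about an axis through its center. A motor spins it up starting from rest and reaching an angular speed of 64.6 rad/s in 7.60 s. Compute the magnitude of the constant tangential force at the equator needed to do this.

F ≈ 178 N

I = (2/3)MR² = (2/3)(39.8)(0.791)² = 16.60 kg·m².
α = Δω/Δt = (64.6 − 0)/7.60 = 8.500 rad/s².
The required torque is τ = Iα = (16.60)(8.500) = 141.1 N·m.
A tangential force at the equator gives τ = FR, so F = τ/R = 141.1/0.791 = 178.4 N.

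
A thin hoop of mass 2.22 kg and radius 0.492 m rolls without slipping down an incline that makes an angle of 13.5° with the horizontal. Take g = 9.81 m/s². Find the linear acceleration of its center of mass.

Translation along the incline: Mg sinθ − f = Ma.
Rotation about the center: fR = Iα with I = MR². No-slip gives a = αR, so f = (I/R²)a = M a.
Substituting: Mg sinθ = (1 + 1.000)Ma, so a = g sinθ/(1 + 1.000) = (9.81) sin 13.5° / 2.000 = 1.145 m/s².

a ≈ 1.15 m/s²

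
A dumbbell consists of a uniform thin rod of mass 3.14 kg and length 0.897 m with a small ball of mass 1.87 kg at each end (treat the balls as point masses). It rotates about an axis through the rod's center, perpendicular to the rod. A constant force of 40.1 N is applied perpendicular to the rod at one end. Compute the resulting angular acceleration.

I_rod = (1/12)ML² = (1/12)(3.14)(0.897)² = 0.2105 kg·m².
I_balls = 2·m·(L/2)² = 2(1.87)(0.4485)² = 0.7523 kg·m².
Total I = 0.9628 kg·m².
τ = F·(L/2) = (40.1)(0.449) = 17.98 N·m.
α = τ/I = 17.98/0.9628 = 18.68 rad/s².

α ≈ 18.7 rad/s²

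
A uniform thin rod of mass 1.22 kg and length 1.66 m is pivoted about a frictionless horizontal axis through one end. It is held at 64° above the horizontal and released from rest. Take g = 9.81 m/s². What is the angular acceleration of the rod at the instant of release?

About the pivot, I = (1/3)ML² = (1/3)(1.22)(1.66)² = 1.121 kg·m².
The weight acts at the center, a distance L/2 = 0.8300 m from the pivot; τ = Mg(L/2) cos 64° = 4.355 N·m.
α = τ/I = 4.355/1.121 = 3.886 rad/s².

α ≈ 3.89 rad/s²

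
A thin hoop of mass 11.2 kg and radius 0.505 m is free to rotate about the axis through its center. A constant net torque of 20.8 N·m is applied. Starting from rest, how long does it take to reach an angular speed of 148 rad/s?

t ≈ 20.3 s

I = MR² = (11.2)(0.505)² = 2.856 kg·m².
α = τ/I = 20.8/2.856 = 7.282 rad/s².
ω = αt ⇒ t = ω/α = 148/7.282 = 20.32 s.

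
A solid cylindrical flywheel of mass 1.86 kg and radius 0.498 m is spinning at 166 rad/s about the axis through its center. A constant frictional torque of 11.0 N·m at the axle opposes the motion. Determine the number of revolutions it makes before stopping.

I = ½MR² = (1/2)(1.86)(0.498)² = 0.2306 kg·m².
The net torque has magnitude 11.0 N·m, opposing ω.
|α| = τ/I = 11.00/0.2306 = 47.69 rad/s² (deceleration).
ω² = ω₀² − 2|α|θ with ω = 0 ⇒ θ = ω₀²/(2|α|) = 288.9 rad = 45.98 rev.

≈ 46.0 revolutions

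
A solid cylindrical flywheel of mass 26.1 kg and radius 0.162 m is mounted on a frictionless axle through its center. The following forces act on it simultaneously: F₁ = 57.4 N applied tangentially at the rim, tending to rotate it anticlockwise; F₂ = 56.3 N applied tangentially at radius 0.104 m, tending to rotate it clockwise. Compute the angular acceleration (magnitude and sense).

I = ½MR² = (1/2)(26.1)(0.162)² = 0.3425 kg·m².
Taking anticlockwise as positive: τ₁ = +(57.4)(0.162) = +9.299 N·m; τ₂ = −(56.3)(0.104) = −5.855 N·m.
Net torque τ = 3.444 N·m.
α = τ/I = 3.444/0.3425 = 10.05 rad/s².

α ≈ 10.1 rad/s², anticlockwise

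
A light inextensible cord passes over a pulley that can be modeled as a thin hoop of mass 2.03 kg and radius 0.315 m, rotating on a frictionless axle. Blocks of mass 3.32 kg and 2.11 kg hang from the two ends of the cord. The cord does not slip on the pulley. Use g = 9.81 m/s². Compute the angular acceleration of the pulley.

α ≈ 5.05 rad/s²

I = MR² = (2.03)(0.315)² = 0.2014 kg·m².
Heavier block: m₁g − T₁ = m₁a. Lighter block: T₂ − m₂g = m₂a.
Pulley: (T₁ − T₂)R = Iα = I(a/R), so T₁ − T₂ = (I/R²)a = 1·M_p a = 2.030·a.
Adding the three: (m₁ − m₂)g = (m₁ + m₂ + 2.030)a, so a = (3.32 − 2.11)(9.81)/(3.32 + 2.11 + 2.030) = 1.591 m/s².
α = a/R = 1.591/0.315 = 5.051 rad/s².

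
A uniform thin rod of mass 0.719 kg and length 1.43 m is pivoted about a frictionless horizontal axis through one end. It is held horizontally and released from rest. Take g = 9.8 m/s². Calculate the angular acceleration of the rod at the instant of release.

α ≈ 10.3 rad/s²

About the pivot, I = (1/3)ML² = (1/3)(0.719)(1.43)² = 0.4901 kg·m².
The weight acts at the center, a distance L/2 = 0.7150 m from the pivot; τ = Mg(L/2) = 5.038 N·m.
α = τ/I = 5.038/0.4901 = 10.28 rad/s².
(Equivalently α = (3g/(2L)) = 10.28 rad/s².)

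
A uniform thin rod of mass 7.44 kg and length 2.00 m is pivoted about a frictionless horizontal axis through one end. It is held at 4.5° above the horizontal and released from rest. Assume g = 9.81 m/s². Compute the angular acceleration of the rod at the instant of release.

About the pivot, I = (1/3)ML² = (1/3)(7.44)(2.00)² = 9.920 kg·m².
The weight acts at the center, a distance L/2 = 1.000 m from the pivot; τ = Mg(L/2) cos 4.5° = 72.76 N·m.
α = τ/I = 72.76/9.920 = 7.335 rad/s².
(Equivalently α = (3g/(2L)) cos 4.5° = 7.335 rad/s².)

α ≈ 7.33 rad/s²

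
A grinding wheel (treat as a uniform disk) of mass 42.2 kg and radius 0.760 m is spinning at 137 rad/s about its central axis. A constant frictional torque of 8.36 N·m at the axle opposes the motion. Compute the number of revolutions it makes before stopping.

I = ½MR² = (1/2)(42.2)(0.760)² = 12.19 kg·m².
The net torque has magnitude 8.36 N·m, opposing ω.
|α| = τ/I = 8.360/12.19 = 0.6860 rad/s² (deceleration).
ω² = ω₀² − 2|α|θ with ω = 0 ⇒ θ = ω₀²/(2|α|) = 13680 rad = 2177 rev.

≈ 2180 revolutions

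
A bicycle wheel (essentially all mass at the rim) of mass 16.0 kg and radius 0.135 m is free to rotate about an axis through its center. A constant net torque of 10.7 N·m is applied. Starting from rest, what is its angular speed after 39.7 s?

ω ≈ 1460 rad/s

I = MR² = (16.0)(0.135)² = 0.2916 kg·m².
α = τ/I = 10.7/0.2916 = 36.69 rad/s².
ω = ω₀ + αt = 0 + (36.69)(39.7) = 1457 rad/s.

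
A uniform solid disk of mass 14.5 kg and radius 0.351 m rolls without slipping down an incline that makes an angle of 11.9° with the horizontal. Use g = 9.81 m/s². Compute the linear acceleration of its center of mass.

a ≈ 1.35 m/s²

Translation along the incline: Mg sinθ − f = Ma.
Rotation about the center: fR = Iα with I = ½MR². No-slip gives a = αR, so f = (I/R²)a = (1/2)M a.
Substituting: Mg sinθ = (1 + 0.5000)Ma, so a = g sinθ/(1 + 0.5000) = (9.81) sin 11.9° / 1.500 = 1.349 m/s².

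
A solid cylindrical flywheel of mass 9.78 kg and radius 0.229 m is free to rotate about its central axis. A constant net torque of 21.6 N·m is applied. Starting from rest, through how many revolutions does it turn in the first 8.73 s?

≈ 511 revolutions

I = ½MR² = (1/2)(9.78)(0.229)² = 0.2564 kg·m².
α = τ/I = 21.6/0.2564 = 84.23 rad/s².
θ = ½αt² = ½(84.23)(8.73)² = 3210 rad.
Revolutions = θ/(2π) = 510.8.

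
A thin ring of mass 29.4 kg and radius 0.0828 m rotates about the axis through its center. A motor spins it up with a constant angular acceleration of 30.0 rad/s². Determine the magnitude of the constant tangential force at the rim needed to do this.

I = MR² = (29.4)(0.0828)² = 0.2016 kg·m².
The required torque is τ = Iα = (0.2016)(30.00) = 6.047 N·m.
A tangential force at the rim gives τ = FR, so F = τ/R = 6.047/0.0828 = 73.03 N.

F ≈ 73.0 N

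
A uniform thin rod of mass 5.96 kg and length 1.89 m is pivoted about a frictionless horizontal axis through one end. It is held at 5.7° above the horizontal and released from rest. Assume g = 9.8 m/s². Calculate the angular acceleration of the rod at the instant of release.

About the pivot, I = (1/3)ML² = (1/3)(5.96)(1.89)² = 7.097 kg·m².
The weight acts at the center, a distance L/2 = 0.9450 m from the pivot; τ = Mg(L/2) cos 5.7° = 54.92 N·m.
α = τ/I = 54.92/7.097 = 7.739 rad/s².

α ≈ 7.74 rad/s²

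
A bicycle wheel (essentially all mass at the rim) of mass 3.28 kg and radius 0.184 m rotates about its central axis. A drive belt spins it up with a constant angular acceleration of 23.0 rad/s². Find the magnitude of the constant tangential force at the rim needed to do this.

F ≈ 13.9 N

I = MR² = (3.28)(0.184)² = 0.1110 kg·m².
The required torque is τ = Iα = (0.1110)(23.00) = 2.554 N·m.
A tangential force at the rim gives τ = FR, so F = τ/R = 2.554/0.184 = 13.88 N.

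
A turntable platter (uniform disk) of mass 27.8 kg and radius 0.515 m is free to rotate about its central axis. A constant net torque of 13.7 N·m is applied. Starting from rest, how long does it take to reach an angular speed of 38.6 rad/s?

t ≈ 10.4 s

I = ½MR² = (1/2)(27.8)(0.515)² = 3.687 kg·m².
α = τ/I = 13.7/3.687 = 3.716 rad/s².
ω = αt ⇒ t = ω/α = 38.6/3.716 = 10.39 s.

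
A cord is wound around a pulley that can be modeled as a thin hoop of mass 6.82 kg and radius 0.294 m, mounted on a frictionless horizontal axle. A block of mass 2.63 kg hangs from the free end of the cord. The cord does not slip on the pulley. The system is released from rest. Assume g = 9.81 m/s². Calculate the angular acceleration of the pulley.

α ≈ 9.29 rad/s²

I = MR² = (6.82)(0.294)² = 0.5895 kg·m².
Block: mg − T = ma. Pulley: TR = Iα. No-slip: a = αR, so T = (I/R²)a = 6.820·a.
Then mg = (m + 6.820)a, so a = (2.63)(9.81)/(2.63 + 6.820) = 2.730 m/s².
α = a/R = 2.730/0.294 = 9.286 rad/s².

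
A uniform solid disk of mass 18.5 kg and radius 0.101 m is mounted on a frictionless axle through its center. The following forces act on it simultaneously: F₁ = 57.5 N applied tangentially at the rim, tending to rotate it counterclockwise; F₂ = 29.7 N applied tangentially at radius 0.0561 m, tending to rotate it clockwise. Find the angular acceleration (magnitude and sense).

I = ½MR² = (1/2)(18.5)(0.101)² = 0.09436 kg·m².
Taking counterclockwise as positive: τ₁ = +(57.5)(0.101) = +5.808 N·m; τ₂ = −(29.7)(0.0561) = −1.666 N·m.
Net torque τ = 4.141 N·m.
α = τ/I = 4.141/0.09436 = 43.89 rad/s².

α ≈ 43.9 rad/s², counterclockwise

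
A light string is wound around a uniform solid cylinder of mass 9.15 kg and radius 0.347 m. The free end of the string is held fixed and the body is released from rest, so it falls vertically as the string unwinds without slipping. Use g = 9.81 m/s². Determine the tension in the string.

T ≈ 29.9 N

Translation: Mg − T = Ma. Rotation about the center: TR = Iα with I = ½MR².
With a = αR: T = (I/R²)a = (1/2)M a, so Mg = (1 + 0.5000)Ma.
a = g/(1 + 0.5000) = 9.81/1.500 = 6.540 m/s².
T = 0.5000·M·a = (0.5000)(9.15)(6.540) = 29.92 N.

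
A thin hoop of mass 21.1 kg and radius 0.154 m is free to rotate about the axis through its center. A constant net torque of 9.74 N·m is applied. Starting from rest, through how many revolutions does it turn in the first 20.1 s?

I = MR² = (21.1)(0.154)² = 0.5004 kg·m².
α = τ/I = 9.74/0.5004 = 19.46 rad/s².
θ = ½αt² = ½(19.46)(20.1)² = 3932 rad.
Revolutions = θ/(2π) = 625.8.

≈ 626 revolutions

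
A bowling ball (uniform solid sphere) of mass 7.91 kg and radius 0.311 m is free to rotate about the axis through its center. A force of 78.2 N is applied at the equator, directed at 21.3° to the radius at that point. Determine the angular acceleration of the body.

I = (2/5)MR² = (2/5)(7.91)(0.311)² = 0.3060 kg·m².
Only the tangential component produces torque: τ = F R sinθ = (78.2)(0.311) sin 21.3° = 8.834 N·m.
Newton's second law for rotation, τ = Iα, gives α = τ/I = 8.834/0.3060 = 28.87 rad/s².

α ≈ 28.9 rad/s²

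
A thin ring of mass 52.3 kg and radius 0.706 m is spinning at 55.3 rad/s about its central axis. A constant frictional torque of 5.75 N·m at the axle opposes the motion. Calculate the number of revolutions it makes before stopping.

I = MR² = (52.3)(0.706)² = 26.07 kg·m².
The net torque has magnitude 5.75 N·m, opposing ω.
|α| = τ/I = 5.750/26.07 = 0.2206 rad/s² (deceleration).
ω² = ω₀² − 2|α|θ with ω = 0 ⇒ θ = ω₀²/(2|α|) = 6932 rad = 1103 rev.

≈ 1100 revolutions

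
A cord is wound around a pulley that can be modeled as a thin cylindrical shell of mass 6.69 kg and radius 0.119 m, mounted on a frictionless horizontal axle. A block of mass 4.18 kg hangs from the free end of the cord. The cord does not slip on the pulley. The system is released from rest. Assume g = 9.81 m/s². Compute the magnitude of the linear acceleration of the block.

a ≈ 3.77 m/s²

I = MR² = (6.69)(0.119)² = 0.09474 kg·m².
Block: mg − T = ma. Pulley: TR = Iα. No-slip: a = αR, so T = (I/R²)a = 6.690·a.
Then mg = (m + 6.690)a, so a = (4.18)(9.81)/(4.18 + 6.690) = 3.772 m/s².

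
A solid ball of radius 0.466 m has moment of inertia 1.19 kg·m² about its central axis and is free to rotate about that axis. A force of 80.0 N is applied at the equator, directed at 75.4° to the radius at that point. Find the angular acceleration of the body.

α ≈ 30.3 rad/s²

Only the tangential component produces torque: τ = F R sinθ = (80.0)(0.466) sin 75.4° = 36.08 N·m.
Newton's second law for rotation, τ = Iα, gives α = τ/I = 36.08/1.190 = 30.32 rad/s².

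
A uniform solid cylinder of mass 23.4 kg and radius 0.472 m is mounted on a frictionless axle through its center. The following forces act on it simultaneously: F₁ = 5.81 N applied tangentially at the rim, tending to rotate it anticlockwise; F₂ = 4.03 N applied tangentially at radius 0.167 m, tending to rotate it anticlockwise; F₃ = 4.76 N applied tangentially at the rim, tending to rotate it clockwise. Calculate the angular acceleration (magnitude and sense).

I = ½MR² = (1/2)(23.4)(0.472)² = 2.607 kg·m².
Taking anticlockwise as positive: τ₁ = +(5.81)(0.472) = +2.742 N·m; τ₂ = +(4.03)(0.167) = +0.6730 N·m; τ₃ = −(4.76)(0.472) = −2.247 N·m.
Net torque τ = 1.169 N·m.
α = τ/I = 1.169/2.607 = 0.4483 rad/s².

α ≈ 0.448 rad/s², anticlockwise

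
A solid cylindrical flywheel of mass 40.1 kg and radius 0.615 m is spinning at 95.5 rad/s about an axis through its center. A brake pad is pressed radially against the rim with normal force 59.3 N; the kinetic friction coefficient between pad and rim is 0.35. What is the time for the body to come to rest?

t ≈ 56.7 s

I = ½MR² = (1/2)(40.1)(0.615)² = 7.583 kg·m².
Friction force f = μN = (0.35)(59.3) = 20.75 N at the rim; torque magnitude τ = fR = 12.76 N·m, opposing ω.
|α| = τ/I = 12.76/7.583 = 1.683 rad/s² (deceleration).
0 = ω₀ − |α|t ⇒ t = ω₀/|α| = 95.5/1.683 = 56.74 s.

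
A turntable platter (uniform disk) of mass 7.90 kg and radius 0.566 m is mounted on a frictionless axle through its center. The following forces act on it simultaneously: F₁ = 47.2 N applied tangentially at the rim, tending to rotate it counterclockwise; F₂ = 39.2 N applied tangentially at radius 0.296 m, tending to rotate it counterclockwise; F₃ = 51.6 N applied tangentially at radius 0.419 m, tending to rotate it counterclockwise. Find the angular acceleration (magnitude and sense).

α ≈ 47.4 rad/s², counterclockwise

I = ½MR² = (1/2)(7.90)(0.566)² = 1.265 kg·m².
Taking counterclockwise as positive: τ₁ = +(47.2)(0.566) = +26.72 N·m; τ₂ = +(39.2)(0.296) = +11.60 N·m; τ₃ = +(51.6)(0.419) = +21.62 N·m.
Net torque τ = 59.94 N·m.
α = τ/I = 59.94/1.265 = 47.37 rad/s².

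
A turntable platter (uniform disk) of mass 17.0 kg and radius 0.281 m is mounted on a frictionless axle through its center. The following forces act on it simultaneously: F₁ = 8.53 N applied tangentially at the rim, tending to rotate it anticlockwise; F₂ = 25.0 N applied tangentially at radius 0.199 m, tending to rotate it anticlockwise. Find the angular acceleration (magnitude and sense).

I = ½MR² = (1/2)(17.0)(0.281)² = 0.6712 kg·m².
Taking anticlockwise as positive: τ₁ = +(8.53)(0.281) = +2.397 N·m; τ₂ = +(25.0)(0.199) = +4.975 N·m.
Net torque τ = 7.372 N·m.
α = τ/I = 7.372/0.6712 = 10.98 rad/s².

α ≈ 11.0 rad/s², anticlockwise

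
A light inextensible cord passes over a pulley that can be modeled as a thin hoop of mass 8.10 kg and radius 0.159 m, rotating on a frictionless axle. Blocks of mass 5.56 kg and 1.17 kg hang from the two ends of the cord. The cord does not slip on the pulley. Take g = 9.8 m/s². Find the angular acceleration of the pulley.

I = MR² = (8.10)(0.159)² = 0.2048 kg·m².
Heavier block: m₁g − T₁ = m₁a. Lighter block: T₂ − m₂g = m₂a.
Pulley: (T₁ − T₂)R = Iα = I(a/R), so T₁ − T₂ = (I/R²)a = 1·M_p a = 8.100·a.
Adding the three: (m₁ − m₂)g = (m₁ + m₂ + 8.100)a, so a = (5.56 − 1.17)(9.8)/(5.56 + 1.17 + 8.100) = 2.901 m/s².
α = a/R = 2.901/0.159 = 18.25 rad/s².

α ≈ 18.2 rad/s²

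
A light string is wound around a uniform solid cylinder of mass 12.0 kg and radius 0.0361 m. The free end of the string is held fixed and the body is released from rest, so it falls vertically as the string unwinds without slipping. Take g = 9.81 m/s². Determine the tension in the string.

Translation: Mg − T = Ma. Rotation about the center: TR = Iα with I = ½MR².
With a = αR: T = (I/R²)a = (1/2)M a, so Mg = (1 + 0.5000)Ma.
a = g/(1 + 0.5000) = 9.81/1.500 = 6.540 m/s².
T = 0.5000·M·a = (0.5000)(12.0)(6.540) = 39.24 N.

T ≈ 39.2 N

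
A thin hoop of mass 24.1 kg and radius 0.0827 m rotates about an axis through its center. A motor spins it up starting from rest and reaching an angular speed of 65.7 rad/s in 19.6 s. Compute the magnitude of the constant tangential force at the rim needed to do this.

I = MR² = (24.1)(0.0827)² = 0.1648 kg·m².
α = Δω/Δt = (65.7 − 0)/19.6 = 3.352 rad/s².
The required torque is τ = Iα = (0.1648)(3.352) = 0.5525 N·m.
A tangential force at the rim gives τ = FR, so F = τ/R = 0.5525/0.0827 = 6.681 N.

F ≈ 6.68 N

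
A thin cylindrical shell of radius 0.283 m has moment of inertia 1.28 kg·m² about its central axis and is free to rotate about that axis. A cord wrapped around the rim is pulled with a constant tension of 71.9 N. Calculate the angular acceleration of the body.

α ≈ 15.9 rad/s²

τ = F R = (71.9)(0.283) = 20.35 N·m.
From τ = Iα: α = 20.35/1.280 = 15.90 rad/s².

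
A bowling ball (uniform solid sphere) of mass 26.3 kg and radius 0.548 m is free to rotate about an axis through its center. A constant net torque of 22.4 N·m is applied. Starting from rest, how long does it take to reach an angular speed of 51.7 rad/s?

t ≈ 7.29 s

I = (2/5)MR² = (2/5)(26.3)(0.548)² = 3.159 kg·m².
α = τ/I = 22.4/3.159 = 7.090 rad/s².
ω = αt ⇒ t = ω/α = 51.7/7.090 = 7.292 s.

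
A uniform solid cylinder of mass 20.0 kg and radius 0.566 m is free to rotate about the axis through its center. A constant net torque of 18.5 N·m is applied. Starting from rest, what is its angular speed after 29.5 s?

ω ≈ 170 rad/s

I = ½MR² = (1/2)(20.0)(0.566)² = 3.204 kg·m².
α = τ/I = 18.5/3.204 = 5.775 rad/s².
ω = ω₀ + αt = 0 + (5.775)(29.5) = 170.4 rad/s.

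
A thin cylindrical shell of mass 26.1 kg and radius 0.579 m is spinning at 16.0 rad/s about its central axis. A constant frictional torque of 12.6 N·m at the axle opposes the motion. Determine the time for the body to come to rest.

I = MR² = (26.1)(0.579)² = 8.750 kg·m².
The net torque has magnitude 12.6 N·m, opposing ω.
|α| = τ/I = 12.60/8.750 = 1.440 rad/s² (deceleration).
0 = ω₀ − |α|t ⇒ t = ω₀/|α| = 16.0/1.440 = 11.11 s.

t ≈ 11.1 s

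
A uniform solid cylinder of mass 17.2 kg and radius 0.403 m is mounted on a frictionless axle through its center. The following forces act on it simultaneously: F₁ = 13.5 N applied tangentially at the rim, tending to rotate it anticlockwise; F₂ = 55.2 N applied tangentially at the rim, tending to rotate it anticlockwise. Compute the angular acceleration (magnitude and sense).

I = ½MR² = (1/2)(17.2)(0.403)² = 1.397 kg·m².
Taking anticlockwise as positive: τ₁ = +(13.5)(0.403) = +5.441 N·m; τ₂ = +(55.2)(0.403) = +22.25 N·m.
Net torque τ = 27.69 N·m.
α = τ/I = 27.69/1.397 = 19.82 rad/s².

α ≈ 19.8 rad/s², anticlockwise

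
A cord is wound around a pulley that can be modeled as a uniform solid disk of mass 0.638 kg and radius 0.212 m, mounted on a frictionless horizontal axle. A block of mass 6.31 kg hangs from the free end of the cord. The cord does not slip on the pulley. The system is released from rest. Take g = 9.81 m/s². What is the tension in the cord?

T ≈ 2.98 N

I = ½MR² = (1/2)(0.638)(0.212)² = 0.01434 kg·m².
Block: mg − T = ma. Pulley: TR = Iα. No-slip: a = αR, so T = (I/R²)a = 0.3190·a.
Then mg = (m + 0.3190)a, so a = (6.31)(9.81)/(6.31 + 0.3190) = 9.338 m/s².
T = 0.3190·a = 2.979 N.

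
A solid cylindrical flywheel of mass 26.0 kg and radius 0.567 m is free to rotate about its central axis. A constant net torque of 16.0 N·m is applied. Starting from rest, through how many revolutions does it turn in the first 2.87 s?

I = ½MR² = (1/2)(26.0)(0.567)² = 4.179 kg·m².
α = τ/I = 16.0/4.179 = 3.828 rad/s².
θ = ½αt² = ½(3.828)(2.87)² = 15.77 rad.
Revolutions = θ/(2π) = 2.509.

≈ 2.51 revolutions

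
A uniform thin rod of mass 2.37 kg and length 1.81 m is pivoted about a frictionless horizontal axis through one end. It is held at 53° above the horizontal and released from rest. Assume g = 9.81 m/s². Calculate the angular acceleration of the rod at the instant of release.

About the pivot, I = (1/3)ML² = (1/3)(2.37)(1.81)² = 2.588 kg·m².
The weight acts at the center, a distance L/2 = 0.9050 m from the pivot; τ = Mg(L/2) cos 53° = 12.66 N·m.
α = τ/I = 12.66/2.588 = 4.893 rad/s².
(Equivalently α = (3g/(2L)) cos 53° = 4.893 rad/s².)

α ≈ 4.89 rad/s²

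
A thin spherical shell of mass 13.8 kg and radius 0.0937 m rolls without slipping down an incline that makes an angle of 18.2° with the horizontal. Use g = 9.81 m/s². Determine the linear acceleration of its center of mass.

a ≈ 1.84 m/s²

Translation along the incline: Mg sinθ − f = Ma.
Rotation about the center: fR = Iα with I = (2/3)MR². No-slip gives a = αR, so f = (I/R²)a = (2/3)M a.
Substituting: Mg sinθ = (1 + 0.6667)Ma, so a = g sinθ/(1 + 0.6667) = (9.81) sin 18.2° / 1.667 = 1.838 m/s².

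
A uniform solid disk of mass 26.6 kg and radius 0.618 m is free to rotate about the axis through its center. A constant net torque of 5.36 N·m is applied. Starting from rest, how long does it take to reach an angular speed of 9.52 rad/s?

t ≈ 9.02 s

I = ½MR² = (1/2)(26.6)(0.618)² = 5.080 kg·m².
α = τ/I = 5.36/5.080 = 1.055 rad/s².
ω = αt ⇒ t = ω/α = 9.52/1.055 = 9.022 s.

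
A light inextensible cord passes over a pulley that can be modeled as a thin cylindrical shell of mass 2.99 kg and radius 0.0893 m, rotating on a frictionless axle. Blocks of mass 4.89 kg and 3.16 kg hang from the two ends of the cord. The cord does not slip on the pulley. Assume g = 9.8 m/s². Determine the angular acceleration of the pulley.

α ≈ 17.2 rad/s²

I = MR² = (2.99)(0.0893)² = 0.02384 kg·m².
Heavier block: m₁g − T₁ = m₁a. Lighter block: T₂ − m₂g = m₂a.
Pulley: (T₁ − T₂)R = Iα = I(a/R), so T₁ − T₂ = (I/R²)a = 1·M_p a = 2.990·a.
Adding the three: (m₁ − m₂)g = (m₁ + m₂ + 2.990)a, so a = (4.89 − 3.16)(9.8)/(4.89 + 3.16 + 2.990) = 1.536 m/s².
α = a/R = 1.536/0.0893 = 17.20 rad/s².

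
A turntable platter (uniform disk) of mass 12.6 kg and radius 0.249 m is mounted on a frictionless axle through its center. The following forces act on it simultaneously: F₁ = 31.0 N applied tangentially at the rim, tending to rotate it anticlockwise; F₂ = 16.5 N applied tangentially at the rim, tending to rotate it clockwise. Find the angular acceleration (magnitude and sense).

I = ½MR² = (1/2)(12.6)(0.249)² = 0.3906 kg·m².
Taking anticlockwise as positive: τ₁ = +(31.0)(0.249) = +7.719 N·m; τ₂ = −(16.5)(0.249) = −4.109 N·m.
Net torque τ = 3.611 N·m.
α = τ/I = 3.611/0.3906 = 9.243 rad/s².

α ≈ 9.24 rad/s², anticlockwise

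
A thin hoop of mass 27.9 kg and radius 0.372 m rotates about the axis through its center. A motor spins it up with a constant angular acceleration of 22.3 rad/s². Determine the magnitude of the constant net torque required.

I = MR² = (27.9)(0.372)² = 3.861 kg·m².
τ = Iα = (3.861)(22.30) = 86.10 N·m.

τ ≈ 86.1 N·m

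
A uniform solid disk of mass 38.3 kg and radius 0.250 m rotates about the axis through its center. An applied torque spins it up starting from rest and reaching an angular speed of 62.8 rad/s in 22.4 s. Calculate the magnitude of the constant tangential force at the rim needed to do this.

F ≈ 13.4 N

I = ½MR² = (1/2)(38.3)(0.250)² = 1.197 kg·m².
α = Δω/Δt = (62.8 − 0)/22.4 = 2.804 rad/s².
The required torque is τ = Iα = (1.197)(2.804) = 3.356 N·m.
A tangential force at the rim gives τ = FR, so F = τ/R = 3.356/0.250 = 13.42 N.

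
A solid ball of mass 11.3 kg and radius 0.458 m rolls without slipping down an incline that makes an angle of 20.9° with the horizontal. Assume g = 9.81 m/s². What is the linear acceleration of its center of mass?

Translation along the incline: Mg sinθ − f = Ma.
Rotation about the center: fR = Iα with I = (2/5)MR². No-slip gives a = αR, so f = (I/R²)a = (2/5)M a.
Substituting: Mg sinθ = (1 + 0.4000)Ma, so a = g sinθ/(1 + 0.4000) = (9.81) sin 20.9° / 1.400 = 2.500 m/s².

a ≈ 2.50 m/s²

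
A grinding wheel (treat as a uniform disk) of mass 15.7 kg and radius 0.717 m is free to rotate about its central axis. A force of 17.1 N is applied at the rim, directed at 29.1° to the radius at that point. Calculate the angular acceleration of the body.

I = ½MR² = (1/2)(15.7)(0.717)² = 4.036 kg·m².
Only the tangential component produces torque: τ = F R sinθ = (17.1)(0.717) sin 29.1° = 5.963 N·m.
From τ = Iα: α = 5.963/4.036 = 1.478 rad/s².

α ≈ 1.48 rad/s²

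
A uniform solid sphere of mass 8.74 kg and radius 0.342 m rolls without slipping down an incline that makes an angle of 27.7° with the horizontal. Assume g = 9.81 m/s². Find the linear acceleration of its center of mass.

a ≈ 3.26 m/s²

Translation along the incline: Mg sinθ − f = Ma.
Rotation about the center: fR = Iα with I = (2/5)MR². No-slip gives a = αR, so f = (I/R²)a = (2/5)M a.
Substituting: Mg sinθ = (1 + 0.4000)Ma, so a = g sinθ/(1 + 0.4000) = (9.81) sin 27.7° / 1.400 = 3.257 m/s².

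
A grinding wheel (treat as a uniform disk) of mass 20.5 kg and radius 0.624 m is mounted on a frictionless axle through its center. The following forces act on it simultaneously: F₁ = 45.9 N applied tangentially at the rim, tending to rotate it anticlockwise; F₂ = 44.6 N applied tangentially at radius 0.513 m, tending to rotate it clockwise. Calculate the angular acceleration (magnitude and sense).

I = ½MR² = (1/2)(20.5)(0.624)² = 3.991 kg·m².
Taking anticlockwise as positive: τ₁ = +(45.9)(0.624) = +28.64 N·m; τ₂ = −(44.6)(0.513) = −22.88 N·m.
Net torque τ = 5.762 N·m.
α = τ/I = 5.762/3.991 = 1.444 rad/s².

α ≈ 1.44 rad/s², anticlockwise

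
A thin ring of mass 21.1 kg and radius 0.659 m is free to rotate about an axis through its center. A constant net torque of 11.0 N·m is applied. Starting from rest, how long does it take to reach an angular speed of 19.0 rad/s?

I = MR² = (21.1)(0.659)² = 9.163 kg·m².
α = τ/I = 11.0/9.163 = 1.200 rad/s².
ω = αt ⇒ t = ω/α = 19.0/1.200 = 15.83 s.

t ≈ 15.8 s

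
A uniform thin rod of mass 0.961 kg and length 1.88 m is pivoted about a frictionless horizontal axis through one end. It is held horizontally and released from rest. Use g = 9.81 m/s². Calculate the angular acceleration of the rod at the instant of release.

About the pivot, I = (1/3)ML² = (1/3)(0.961)(1.88)² = 1.132 kg·m².
The weight acts at the center, a distance L/2 = 0.9400 m from the pivot; τ = Mg(L/2) = 8.862 N·m.
α = τ/I = 8.862/1.132 = 7.827 rad/s².
(Equivalently α = (3g/(2L)) = 7.827 rad/s².)

α ≈ 7.83 rad/s²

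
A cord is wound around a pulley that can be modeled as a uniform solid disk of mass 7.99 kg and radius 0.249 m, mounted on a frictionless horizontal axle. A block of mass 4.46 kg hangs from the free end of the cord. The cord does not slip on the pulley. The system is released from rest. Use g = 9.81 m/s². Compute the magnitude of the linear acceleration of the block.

a ≈ 5.17 m/s²

I = ½MR² = (1/2)(7.99)(0.249)² = 0.2477 kg·m².
Block: mg − T = ma. Pulley: TR = Iα. No-slip: a = αR, so T = (I/R²)a = 3.995·a.
Then mg = (m + 3.995)a, so a = (4.46)(9.81)/(4.46 + 3.995) = 5.175 m/s².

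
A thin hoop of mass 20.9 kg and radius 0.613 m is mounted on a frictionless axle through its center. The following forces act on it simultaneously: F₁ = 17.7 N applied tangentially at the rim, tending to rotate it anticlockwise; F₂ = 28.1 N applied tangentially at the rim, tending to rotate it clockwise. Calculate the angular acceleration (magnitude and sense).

α ≈ 0.812 rad/s², clockwise

I = MR² = (20.9)(0.613)² = 7.854 kg·m².
Taking anticlockwise as positive: τ₁ = +(17.7)(0.613) = +10.85 N·m; τ₂ = −(28.1)(0.613) = −17.23 N·m.
Net torque τ = -6.375 N·m.
α = τ/I = -6.375/7.854 = -0.8118 rad/s².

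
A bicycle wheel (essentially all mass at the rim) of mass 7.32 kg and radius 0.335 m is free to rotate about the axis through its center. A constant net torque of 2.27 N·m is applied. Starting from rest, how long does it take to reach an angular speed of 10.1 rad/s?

t ≈ 3.66 s

I = MR² = (7.32)(0.335)² = 0.8215 kg·m².
α = τ/I = 2.27/0.8215 = 2.763 rad/s².
ω = αt ⇒ t = ω/α = 10.1/2.763 = 3.655 s.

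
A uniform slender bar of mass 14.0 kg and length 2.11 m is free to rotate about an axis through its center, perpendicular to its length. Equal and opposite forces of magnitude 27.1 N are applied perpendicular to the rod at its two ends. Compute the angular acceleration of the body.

I = (1/12)ML² = (1/12)(14.0)(2.11)² = 5.194 kg·m².
The couple gives τ = F·(L/2) + F·(L/2) = F L = (27.1)(2.11) = 57.18 N·m.
Newton's second law for rotation, τ = Iα, gives α = τ/I = 57.18/5.194 = 11.01 rad/s².

α ≈ 11.0 rad/s²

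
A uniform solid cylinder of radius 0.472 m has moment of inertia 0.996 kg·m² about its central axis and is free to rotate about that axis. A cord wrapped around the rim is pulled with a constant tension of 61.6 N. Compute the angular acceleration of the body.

α ≈ 29.2 rad/s²

τ = F R = (61.6)(0.472) = 29.08 N·m.
Newton's second law for rotation, τ = Iα, gives α = τ/I = 29.08/0.9960 = 29.19 rad/s².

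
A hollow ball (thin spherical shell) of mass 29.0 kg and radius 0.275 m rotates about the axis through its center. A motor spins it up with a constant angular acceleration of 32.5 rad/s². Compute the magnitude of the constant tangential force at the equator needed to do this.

I = (2/3)MR² = (2/3)(29.0)(0.275)² = 1.462 kg·m².
The required torque is τ = Iα = (1.462)(32.50) = 47.52 N·m.
A tangential force at the equator gives τ = FR, so F = τ/R = 47.52/0.275 = 172.8 N.

F ≈ 173 N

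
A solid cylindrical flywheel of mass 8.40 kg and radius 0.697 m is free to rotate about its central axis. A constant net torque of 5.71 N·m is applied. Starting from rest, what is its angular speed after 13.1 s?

I = ½MR² = (1/2)(8.40)(0.697)² = 2.040 kg·m².
α = τ/I = 5.71/2.040 = 2.798 rad/s².
ω = ω₀ + αt = 0 + (2.798)(13.1) = 36.66 rad/s.

ω ≈ 36.7 rad/s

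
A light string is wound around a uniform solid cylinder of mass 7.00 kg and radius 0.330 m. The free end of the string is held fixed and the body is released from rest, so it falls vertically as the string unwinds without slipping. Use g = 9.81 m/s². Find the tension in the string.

Translation: Mg − T = Ma. Rotation about the center: TR = Iα with I = ½MR².
With a = αR: T = (I/R²)a = (1/2)M a, so Mg = (1 + 0.5000)Ma.
a = g/(1 + 0.5000) = 9.81/1.500 = 6.540 m/s².
T = 0.5000·M·a = (0.5000)(7.00)(6.540) = 22.89 N.

T ≈ 22.9 N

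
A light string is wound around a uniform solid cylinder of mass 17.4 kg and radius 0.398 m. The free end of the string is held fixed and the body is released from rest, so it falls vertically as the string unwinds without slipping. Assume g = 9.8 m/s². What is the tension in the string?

Translation: Mg − T = Ma. Rotation about the center: TR = Iα with I = ½MR².
With a = αR: T = (I/R²)a = (1/2)M a, so Mg = (1 + 0.5000)Ma.
a = g/(1 + 0.5000) = 9.8/1.500 = 6.533 m/s².
T = 0.5000·M·a = (0.5000)(17.4)(6.533) = 56.84 N.

T ≈ 56.8 N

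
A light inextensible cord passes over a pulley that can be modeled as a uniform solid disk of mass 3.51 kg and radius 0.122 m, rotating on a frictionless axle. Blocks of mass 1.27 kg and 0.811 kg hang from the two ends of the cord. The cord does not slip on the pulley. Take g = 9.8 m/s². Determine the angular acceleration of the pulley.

α ≈ 9.61 rad/s²

I = ½MR² = (1/2)(3.51)(0.122)² = 0.02612 kg·m².
Heavier block: m₁g − T₁ = m₁a. Lighter block: T₂ − m₂g = m₂a.
Pulley: (T₁ − T₂)R = Iα = I(a/R), so T₁ − T₂ = (I/R²)a = (1/2)M_p a = 1.755·a.
Adding the three: (m₁ − m₂)g = (m₁ + m₂ + 1.755)a, so a = (1.27 − 0.811)(9.8)/(1.27 + 0.811 + 1.755) = 1.173 m/s².
α = a/R = 1.173/0.122 = 9.612 rad/s².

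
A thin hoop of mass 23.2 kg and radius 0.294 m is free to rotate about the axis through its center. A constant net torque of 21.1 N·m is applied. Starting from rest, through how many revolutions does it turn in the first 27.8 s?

I = MR² = (23.2)(0.294)² = 2.005 kg·m².
α = τ/I = 21.1/2.005 = 10.52 rad/s².
θ = ½αt² = ½(10.52)(27.8)² = 4066 rad.
Revolutions = θ/(2π) = 647.1.

≈ 647 revolutions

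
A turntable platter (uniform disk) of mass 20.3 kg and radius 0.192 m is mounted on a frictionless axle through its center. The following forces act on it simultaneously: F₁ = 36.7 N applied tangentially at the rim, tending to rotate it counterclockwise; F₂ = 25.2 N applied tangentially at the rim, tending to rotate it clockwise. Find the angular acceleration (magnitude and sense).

I = ½MR² = (1/2)(20.3)(0.192)² = 0.3742 kg·m².
Taking counterclockwise as positive: τ₁ = +(36.7)(0.192) = +7.046 N·m; τ₂ = −(25.2)(0.192) = −4.838 N·m.
Net torque τ = 2.208 N·m.
α = τ/I = 2.208/0.3742 = 5.901 rad/s².

α ≈ 5.90 rad/s², counterclockwise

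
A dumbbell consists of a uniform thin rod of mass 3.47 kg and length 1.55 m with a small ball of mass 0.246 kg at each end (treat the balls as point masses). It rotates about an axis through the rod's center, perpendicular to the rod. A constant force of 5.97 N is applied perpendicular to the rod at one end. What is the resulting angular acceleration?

α ≈ 4.67 rad/s²

I_rod = (1/12)ML² = (1/12)(3.47)(1.55)² = 0.6947 kg·m².
I_balls = 2·m·(L/2)² = 2(0.246)(0.7750)² = 0.2955 kg·m².
Total I = 0.9902 kg·m².
τ = F·(L/2) = (5.97)(0.775) = 4.627 N·m.
α = τ/I = 4.627/0.9902 = 4.672 rad/s².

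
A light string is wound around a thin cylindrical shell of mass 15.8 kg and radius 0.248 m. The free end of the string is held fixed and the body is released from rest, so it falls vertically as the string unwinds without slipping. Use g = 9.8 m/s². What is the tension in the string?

Translation: Mg − T = Ma. Rotation about the center: TR = Iα with I = MR².
With a = αR: T = (I/R²)a = M a, so Mg = (1 + 1.000)Ma.
a = g/(1 + 1.000) = 9.8/2.000 = 4.900 m/s².
T = 1.000·M·a = (1.000)(15.8)(4.900) = 77.42 N.

T ≈ 77.4 N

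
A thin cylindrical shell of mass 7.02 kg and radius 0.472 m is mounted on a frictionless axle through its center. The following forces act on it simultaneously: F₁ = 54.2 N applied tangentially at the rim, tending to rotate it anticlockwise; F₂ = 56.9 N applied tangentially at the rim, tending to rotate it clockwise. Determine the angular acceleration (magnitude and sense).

I = MR² = (7.02)(0.472)² = 1.564 kg·m².
Taking anticlockwise as positive: τ₁ = +(54.2)(0.472) = +25.58 N·m; τ₂ = −(56.9)(0.472) = −26.86 N·m.
Net torque τ = -1.274 N·m.
α = τ/I = -1.274/1.564 = -0.8149 rad/s².

α ≈ 0.815 rad/s², clockwise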